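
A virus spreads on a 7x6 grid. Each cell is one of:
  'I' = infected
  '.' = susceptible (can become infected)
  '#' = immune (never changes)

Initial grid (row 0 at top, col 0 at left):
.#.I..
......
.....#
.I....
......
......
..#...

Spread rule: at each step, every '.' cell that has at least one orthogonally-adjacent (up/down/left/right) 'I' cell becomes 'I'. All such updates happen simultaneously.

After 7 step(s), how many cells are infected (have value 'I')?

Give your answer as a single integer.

Answer: 39

Derivation:
Step 0 (initial): 2 infected
Step 1: +7 new -> 9 infected
Step 2: +11 new -> 20 infected
Step 3: +8 new -> 28 infected
Step 4: +5 new -> 33 infected
Step 5: +3 new -> 36 infected
Step 6: +2 new -> 38 infected
Step 7: +1 new -> 39 infected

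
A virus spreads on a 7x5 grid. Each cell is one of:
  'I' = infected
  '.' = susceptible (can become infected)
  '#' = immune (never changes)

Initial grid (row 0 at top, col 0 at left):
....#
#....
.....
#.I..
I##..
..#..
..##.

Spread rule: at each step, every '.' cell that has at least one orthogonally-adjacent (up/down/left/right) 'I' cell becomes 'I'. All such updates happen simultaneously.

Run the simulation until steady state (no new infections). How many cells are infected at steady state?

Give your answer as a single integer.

Answer: 27

Derivation:
Step 0 (initial): 2 infected
Step 1: +4 new -> 6 infected
Step 2: +7 new -> 13 infected
Step 3: +8 new -> 21 infected
Step 4: +4 new -> 25 infected
Step 5: +2 new -> 27 infected
Step 6: +0 new -> 27 infected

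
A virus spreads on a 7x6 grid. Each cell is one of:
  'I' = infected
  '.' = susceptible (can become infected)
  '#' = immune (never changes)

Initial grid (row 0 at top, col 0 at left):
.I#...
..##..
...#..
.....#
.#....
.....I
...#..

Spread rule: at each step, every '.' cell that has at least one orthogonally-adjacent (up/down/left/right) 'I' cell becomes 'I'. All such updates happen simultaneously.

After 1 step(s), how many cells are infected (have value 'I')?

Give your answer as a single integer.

Step 0 (initial): 2 infected
Step 1: +5 new -> 7 infected

Answer: 7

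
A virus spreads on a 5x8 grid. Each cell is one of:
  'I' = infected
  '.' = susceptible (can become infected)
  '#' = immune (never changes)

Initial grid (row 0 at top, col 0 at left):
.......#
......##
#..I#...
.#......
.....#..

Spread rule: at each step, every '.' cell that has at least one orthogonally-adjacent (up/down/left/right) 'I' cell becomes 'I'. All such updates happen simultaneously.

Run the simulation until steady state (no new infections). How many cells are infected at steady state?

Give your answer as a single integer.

Answer: 33

Derivation:
Step 0 (initial): 1 infected
Step 1: +3 new -> 4 infected
Step 2: +7 new -> 11 infected
Step 3: +7 new -> 18 infected
Step 4: +6 new -> 24 infected
Step 5: +6 new -> 30 infected
Step 6: +3 new -> 33 infected
Step 7: +0 new -> 33 infected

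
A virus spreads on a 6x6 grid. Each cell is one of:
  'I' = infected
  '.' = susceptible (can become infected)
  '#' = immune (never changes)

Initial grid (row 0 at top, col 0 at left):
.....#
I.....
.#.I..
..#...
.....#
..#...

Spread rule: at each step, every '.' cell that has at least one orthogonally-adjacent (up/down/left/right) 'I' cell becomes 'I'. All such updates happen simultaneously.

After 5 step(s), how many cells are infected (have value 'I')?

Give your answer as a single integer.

Step 0 (initial): 2 infected
Step 1: +7 new -> 9 infected
Step 2: +8 new -> 17 infected
Step 3: +9 new -> 26 infected
Step 4: +3 new -> 29 infected
Step 5: +2 new -> 31 infected

Answer: 31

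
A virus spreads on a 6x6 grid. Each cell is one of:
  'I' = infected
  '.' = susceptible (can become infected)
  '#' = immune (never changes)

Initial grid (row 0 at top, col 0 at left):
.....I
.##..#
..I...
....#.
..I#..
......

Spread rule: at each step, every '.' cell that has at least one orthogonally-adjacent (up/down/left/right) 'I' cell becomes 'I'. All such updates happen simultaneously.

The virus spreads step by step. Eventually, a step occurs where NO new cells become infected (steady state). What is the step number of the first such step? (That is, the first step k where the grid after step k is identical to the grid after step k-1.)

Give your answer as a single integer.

Answer: 6

Derivation:
Step 0 (initial): 3 infected
Step 1: +6 new -> 9 infected
Step 2: +10 new -> 19 infected
Step 3: +6 new -> 25 infected
Step 4: +5 new -> 30 infected
Step 5: +1 new -> 31 infected
Step 6: +0 new -> 31 infected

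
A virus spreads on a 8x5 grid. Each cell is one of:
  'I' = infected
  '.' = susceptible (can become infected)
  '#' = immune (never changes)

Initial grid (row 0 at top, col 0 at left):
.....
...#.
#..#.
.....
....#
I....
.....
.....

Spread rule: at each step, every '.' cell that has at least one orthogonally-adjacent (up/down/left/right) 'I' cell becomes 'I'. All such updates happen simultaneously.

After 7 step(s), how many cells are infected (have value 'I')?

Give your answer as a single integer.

Answer: 33

Derivation:
Step 0 (initial): 1 infected
Step 1: +3 new -> 4 infected
Step 2: +5 new -> 9 infected
Step 3: +5 new -> 14 infected
Step 4: +6 new -> 20 infected
Step 5: +5 new -> 25 infected
Step 6: +5 new -> 30 infected
Step 7: +3 new -> 33 infected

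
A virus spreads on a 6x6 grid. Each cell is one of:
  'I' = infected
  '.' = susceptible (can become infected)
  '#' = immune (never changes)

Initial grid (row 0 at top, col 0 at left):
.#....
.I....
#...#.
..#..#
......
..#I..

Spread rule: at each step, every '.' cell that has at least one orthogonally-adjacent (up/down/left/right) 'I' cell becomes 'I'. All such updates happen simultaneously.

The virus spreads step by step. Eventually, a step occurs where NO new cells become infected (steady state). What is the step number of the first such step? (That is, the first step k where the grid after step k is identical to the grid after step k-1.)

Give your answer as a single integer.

Step 0 (initial): 2 infected
Step 1: +5 new -> 7 infected
Step 2: +9 new -> 16 infected
Step 3: +7 new -> 23 infected
Step 4: +4 new -> 27 infected
Step 5: +3 new -> 30 infected
Step 6: +0 new -> 30 infected

Answer: 6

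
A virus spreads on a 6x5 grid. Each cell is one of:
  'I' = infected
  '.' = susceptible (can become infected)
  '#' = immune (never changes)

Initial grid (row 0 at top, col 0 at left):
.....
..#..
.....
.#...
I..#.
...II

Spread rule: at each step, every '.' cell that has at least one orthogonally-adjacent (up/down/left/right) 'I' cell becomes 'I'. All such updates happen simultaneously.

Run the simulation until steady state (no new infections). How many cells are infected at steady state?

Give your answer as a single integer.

Answer: 27

Derivation:
Step 0 (initial): 3 infected
Step 1: +5 new -> 8 infected
Step 2: +4 new -> 12 infected
Step 3: +5 new -> 17 infected
Step 4: +5 new -> 22 infected
Step 5: +3 new -> 25 infected
Step 6: +2 new -> 27 infected
Step 7: +0 new -> 27 infected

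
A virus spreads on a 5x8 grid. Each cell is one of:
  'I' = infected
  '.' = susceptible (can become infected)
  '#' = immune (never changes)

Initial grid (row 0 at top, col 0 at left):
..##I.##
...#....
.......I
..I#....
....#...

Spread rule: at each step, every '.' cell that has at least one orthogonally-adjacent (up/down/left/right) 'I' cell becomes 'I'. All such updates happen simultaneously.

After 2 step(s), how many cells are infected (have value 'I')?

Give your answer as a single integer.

Answer: 23

Derivation:
Step 0 (initial): 3 infected
Step 1: +8 new -> 11 infected
Step 2: +12 new -> 23 infected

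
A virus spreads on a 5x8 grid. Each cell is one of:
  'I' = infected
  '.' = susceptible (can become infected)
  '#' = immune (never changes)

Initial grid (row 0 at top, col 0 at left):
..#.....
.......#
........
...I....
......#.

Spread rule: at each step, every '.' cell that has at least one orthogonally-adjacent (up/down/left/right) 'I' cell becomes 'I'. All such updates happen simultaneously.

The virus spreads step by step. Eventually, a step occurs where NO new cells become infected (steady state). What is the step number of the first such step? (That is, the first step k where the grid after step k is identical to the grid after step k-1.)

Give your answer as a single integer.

Answer: 8

Derivation:
Step 0 (initial): 1 infected
Step 1: +4 new -> 5 infected
Step 2: +7 new -> 12 infected
Step 3: +9 new -> 21 infected
Step 4: +7 new -> 28 infected
Step 5: +6 new -> 34 infected
Step 6: +2 new -> 36 infected
Step 7: +1 new -> 37 infected
Step 8: +0 new -> 37 infected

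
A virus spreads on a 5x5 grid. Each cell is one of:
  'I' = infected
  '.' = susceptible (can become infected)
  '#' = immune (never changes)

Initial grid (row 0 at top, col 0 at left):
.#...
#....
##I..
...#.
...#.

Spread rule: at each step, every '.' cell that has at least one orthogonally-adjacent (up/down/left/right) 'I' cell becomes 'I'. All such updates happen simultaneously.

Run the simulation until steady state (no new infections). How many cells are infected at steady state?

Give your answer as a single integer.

Answer: 18

Derivation:
Step 0 (initial): 1 infected
Step 1: +3 new -> 4 infected
Step 2: +6 new -> 10 infected
Step 3: +5 new -> 15 infected
Step 4: +3 new -> 18 infected
Step 5: +0 new -> 18 infected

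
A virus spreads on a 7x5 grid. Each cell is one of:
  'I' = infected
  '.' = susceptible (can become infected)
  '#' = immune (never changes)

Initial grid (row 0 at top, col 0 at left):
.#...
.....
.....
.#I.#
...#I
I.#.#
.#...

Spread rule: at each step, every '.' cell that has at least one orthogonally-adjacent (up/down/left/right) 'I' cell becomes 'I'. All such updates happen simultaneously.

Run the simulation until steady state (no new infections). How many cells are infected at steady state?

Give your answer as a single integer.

Step 0 (initial): 3 infected
Step 1: +6 new -> 9 infected
Step 2: +5 new -> 14 infected
Step 3: +5 new -> 19 infected
Step 4: +3 new -> 22 infected
Step 5: +2 new -> 24 infected
Step 6: +0 new -> 24 infected

Answer: 24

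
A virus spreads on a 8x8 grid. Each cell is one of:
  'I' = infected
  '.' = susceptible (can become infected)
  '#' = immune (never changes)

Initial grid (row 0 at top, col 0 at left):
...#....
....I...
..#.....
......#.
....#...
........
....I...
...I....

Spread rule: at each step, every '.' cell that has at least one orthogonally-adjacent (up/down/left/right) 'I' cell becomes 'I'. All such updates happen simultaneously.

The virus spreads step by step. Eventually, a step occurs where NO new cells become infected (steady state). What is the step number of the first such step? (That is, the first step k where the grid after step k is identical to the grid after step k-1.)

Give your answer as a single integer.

Answer: 7

Derivation:
Step 0 (initial): 3 infected
Step 1: +9 new -> 12 infected
Step 2: +12 new -> 24 infected
Step 3: +15 new -> 39 infected
Step 4: +12 new -> 51 infected
Step 5: +7 new -> 58 infected
Step 6: +2 new -> 60 infected
Step 7: +0 new -> 60 infected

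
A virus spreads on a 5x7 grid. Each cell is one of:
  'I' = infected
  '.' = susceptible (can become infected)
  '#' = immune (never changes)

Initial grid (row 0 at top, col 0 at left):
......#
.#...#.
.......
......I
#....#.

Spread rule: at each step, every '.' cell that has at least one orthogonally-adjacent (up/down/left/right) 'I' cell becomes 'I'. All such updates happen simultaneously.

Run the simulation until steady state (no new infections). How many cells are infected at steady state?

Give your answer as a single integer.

Step 0 (initial): 1 infected
Step 1: +3 new -> 4 infected
Step 2: +3 new -> 7 infected
Step 3: +3 new -> 10 infected
Step 4: +4 new -> 14 infected
Step 5: +5 new -> 19 infected
Step 6: +6 new -> 25 infected
Step 7: +2 new -> 27 infected
Step 8: +2 new -> 29 infected
Step 9: +1 new -> 30 infected
Step 10: +0 new -> 30 infected

Answer: 30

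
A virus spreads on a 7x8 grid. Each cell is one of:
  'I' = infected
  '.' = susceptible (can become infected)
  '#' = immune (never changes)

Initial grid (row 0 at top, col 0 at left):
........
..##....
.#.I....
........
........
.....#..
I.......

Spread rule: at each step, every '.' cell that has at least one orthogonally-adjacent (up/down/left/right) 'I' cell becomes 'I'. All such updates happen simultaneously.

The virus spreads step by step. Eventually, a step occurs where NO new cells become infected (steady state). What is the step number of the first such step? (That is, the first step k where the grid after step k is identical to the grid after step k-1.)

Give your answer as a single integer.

Answer: 8

Derivation:
Step 0 (initial): 2 infected
Step 1: +5 new -> 7 infected
Step 2: +8 new -> 15 infected
Step 3: +12 new -> 27 infected
Step 4: +9 new -> 36 infected
Step 5: +7 new -> 43 infected
Step 6: +7 new -> 50 infected
Step 7: +2 new -> 52 infected
Step 8: +0 new -> 52 infected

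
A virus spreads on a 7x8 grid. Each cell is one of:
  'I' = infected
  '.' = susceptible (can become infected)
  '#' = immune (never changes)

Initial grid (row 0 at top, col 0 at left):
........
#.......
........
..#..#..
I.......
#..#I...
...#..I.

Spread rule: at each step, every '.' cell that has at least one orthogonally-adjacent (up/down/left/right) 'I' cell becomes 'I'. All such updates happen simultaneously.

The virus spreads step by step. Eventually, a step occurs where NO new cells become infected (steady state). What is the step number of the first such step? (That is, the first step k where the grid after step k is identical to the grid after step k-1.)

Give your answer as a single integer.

Answer: 8

Derivation:
Step 0 (initial): 3 infected
Step 1: +8 new -> 11 infected
Step 2: +9 new -> 20 infected
Step 3: +7 new -> 27 infected
Step 4: +9 new -> 36 infected
Step 5: +7 new -> 43 infected
Step 6: +6 new -> 49 infected
Step 7: +1 new -> 50 infected
Step 8: +0 new -> 50 infected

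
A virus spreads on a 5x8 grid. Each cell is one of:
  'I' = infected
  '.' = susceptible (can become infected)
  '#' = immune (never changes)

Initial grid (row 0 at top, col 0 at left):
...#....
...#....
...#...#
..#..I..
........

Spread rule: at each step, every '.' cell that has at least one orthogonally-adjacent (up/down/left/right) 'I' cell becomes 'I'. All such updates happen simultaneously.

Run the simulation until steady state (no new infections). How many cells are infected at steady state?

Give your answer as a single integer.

Answer: 35

Derivation:
Step 0 (initial): 1 infected
Step 1: +4 new -> 5 infected
Step 2: +7 new -> 12 infected
Step 3: +5 new -> 17 infected
Step 4: +4 new -> 21 infected
Step 5: +2 new -> 23 infected
Step 6: +2 new -> 25 infected
Step 7: +2 new -> 27 infected
Step 8: +3 new -> 30 infected
Step 9: +3 new -> 33 infected
Step 10: +2 new -> 35 infected
Step 11: +0 new -> 35 infected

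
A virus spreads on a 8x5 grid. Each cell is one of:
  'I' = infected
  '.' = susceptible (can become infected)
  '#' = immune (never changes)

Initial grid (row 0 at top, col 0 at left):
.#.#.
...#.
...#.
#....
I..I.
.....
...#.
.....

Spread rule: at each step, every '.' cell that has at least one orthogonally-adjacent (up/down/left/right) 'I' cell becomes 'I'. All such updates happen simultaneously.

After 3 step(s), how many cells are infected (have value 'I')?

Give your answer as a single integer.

Step 0 (initial): 2 infected
Step 1: +6 new -> 8 infected
Step 2: +7 new -> 15 infected
Step 3: +7 new -> 22 infected

Answer: 22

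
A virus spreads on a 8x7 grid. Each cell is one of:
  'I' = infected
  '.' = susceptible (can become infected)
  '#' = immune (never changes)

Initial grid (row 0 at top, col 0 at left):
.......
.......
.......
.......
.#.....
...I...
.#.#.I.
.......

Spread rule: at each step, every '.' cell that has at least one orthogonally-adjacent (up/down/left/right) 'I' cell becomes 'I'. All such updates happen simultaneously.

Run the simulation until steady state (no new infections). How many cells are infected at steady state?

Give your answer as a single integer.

Answer: 53

Derivation:
Step 0 (initial): 2 infected
Step 1: +7 new -> 9 infected
Step 2: +9 new -> 18 infected
Step 3: +8 new -> 26 infected
Step 4: +9 new -> 35 infected
Step 5: +8 new -> 43 infected
Step 6: +6 new -> 49 infected
Step 7: +3 new -> 52 infected
Step 8: +1 new -> 53 infected
Step 9: +0 new -> 53 infected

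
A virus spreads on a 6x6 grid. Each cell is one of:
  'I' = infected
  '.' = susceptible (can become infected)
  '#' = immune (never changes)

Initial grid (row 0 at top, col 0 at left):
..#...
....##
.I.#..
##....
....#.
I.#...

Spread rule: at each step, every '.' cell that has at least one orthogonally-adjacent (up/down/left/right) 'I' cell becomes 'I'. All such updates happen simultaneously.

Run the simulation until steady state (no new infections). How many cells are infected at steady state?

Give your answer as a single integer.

Step 0 (initial): 2 infected
Step 1: +5 new -> 7 infected
Step 2: +5 new -> 12 infected
Step 3: +4 new -> 16 infected
Step 4: +3 new -> 19 infected
Step 5: +4 new -> 23 infected
Step 6: +4 new -> 27 infected
Step 7: +1 new -> 28 infected
Step 8: +0 new -> 28 infected

Answer: 28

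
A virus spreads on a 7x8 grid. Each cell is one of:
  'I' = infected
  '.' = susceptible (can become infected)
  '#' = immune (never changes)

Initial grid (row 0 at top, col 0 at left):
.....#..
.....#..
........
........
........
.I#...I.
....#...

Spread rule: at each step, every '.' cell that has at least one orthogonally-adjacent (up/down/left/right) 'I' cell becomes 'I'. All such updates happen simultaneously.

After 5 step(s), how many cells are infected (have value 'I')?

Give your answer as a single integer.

Step 0 (initial): 2 infected
Step 1: +7 new -> 9 infected
Step 2: +11 new -> 20 infected
Step 3: +10 new -> 30 infected
Step 4: +8 new -> 38 infected
Step 5: +7 new -> 45 infected

Answer: 45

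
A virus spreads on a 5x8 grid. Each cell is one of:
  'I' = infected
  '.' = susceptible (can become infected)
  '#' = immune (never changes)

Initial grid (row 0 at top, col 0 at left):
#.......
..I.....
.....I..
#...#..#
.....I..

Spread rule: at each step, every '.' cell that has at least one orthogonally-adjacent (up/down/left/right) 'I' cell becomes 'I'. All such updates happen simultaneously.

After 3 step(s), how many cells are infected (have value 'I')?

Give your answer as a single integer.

Step 0 (initial): 3 infected
Step 1: +10 new -> 13 infected
Step 2: +13 new -> 26 infected
Step 3: +7 new -> 33 infected

Answer: 33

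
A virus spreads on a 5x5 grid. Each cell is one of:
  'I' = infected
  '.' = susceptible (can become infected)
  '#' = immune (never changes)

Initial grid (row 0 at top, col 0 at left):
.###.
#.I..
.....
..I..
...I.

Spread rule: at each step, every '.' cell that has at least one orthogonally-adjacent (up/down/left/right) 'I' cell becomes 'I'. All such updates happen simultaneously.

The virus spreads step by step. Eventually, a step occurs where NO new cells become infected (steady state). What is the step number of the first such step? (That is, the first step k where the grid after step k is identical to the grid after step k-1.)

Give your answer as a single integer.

Step 0 (initial): 3 infected
Step 1: +7 new -> 10 infected
Step 2: +6 new -> 16 infected
Step 3: +4 new -> 20 infected
Step 4: +0 new -> 20 infected

Answer: 4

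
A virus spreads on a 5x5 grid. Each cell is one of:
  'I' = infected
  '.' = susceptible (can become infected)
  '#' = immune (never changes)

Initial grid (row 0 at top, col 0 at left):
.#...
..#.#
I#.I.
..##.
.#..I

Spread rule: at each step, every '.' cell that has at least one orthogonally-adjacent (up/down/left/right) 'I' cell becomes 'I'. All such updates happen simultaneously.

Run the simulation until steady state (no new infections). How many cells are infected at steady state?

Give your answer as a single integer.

Answer: 18

Derivation:
Step 0 (initial): 3 infected
Step 1: +7 new -> 10 infected
Step 2: +6 new -> 16 infected
Step 3: +2 new -> 18 infected
Step 4: +0 new -> 18 infected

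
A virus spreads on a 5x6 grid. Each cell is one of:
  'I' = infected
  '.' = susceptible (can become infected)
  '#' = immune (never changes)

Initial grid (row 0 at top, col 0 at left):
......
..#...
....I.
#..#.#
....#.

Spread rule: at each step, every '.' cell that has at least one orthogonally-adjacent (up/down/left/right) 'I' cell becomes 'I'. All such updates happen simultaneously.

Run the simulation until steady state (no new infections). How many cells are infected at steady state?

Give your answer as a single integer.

Step 0 (initial): 1 infected
Step 1: +4 new -> 5 infected
Step 2: +4 new -> 9 infected
Step 3: +4 new -> 13 infected
Step 4: +5 new -> 18 infected
Step 5: +4 new -> 22 infected
Step 6: +2 new -> 24 infected
Step 7: +0 new -> 24 infected

Answer: 24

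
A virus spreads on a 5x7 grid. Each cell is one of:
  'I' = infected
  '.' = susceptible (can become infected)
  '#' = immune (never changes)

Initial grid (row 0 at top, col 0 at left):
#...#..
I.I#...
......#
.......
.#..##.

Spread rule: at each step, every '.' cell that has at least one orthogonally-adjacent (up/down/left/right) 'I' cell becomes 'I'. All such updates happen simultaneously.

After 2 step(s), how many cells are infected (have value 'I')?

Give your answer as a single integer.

Answer: 12

Derivation:
Step 0 (initial): 2 infected
Step 1: +4 new -> 6 infected
Step 2: +6 new -> 12 infected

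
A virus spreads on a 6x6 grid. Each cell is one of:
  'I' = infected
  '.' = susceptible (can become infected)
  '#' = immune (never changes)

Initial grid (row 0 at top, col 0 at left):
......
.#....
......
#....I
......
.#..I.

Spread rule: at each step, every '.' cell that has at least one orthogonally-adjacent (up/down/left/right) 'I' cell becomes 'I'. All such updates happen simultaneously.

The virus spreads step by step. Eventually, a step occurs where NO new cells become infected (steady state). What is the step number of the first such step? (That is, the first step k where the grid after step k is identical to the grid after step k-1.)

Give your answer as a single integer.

Answer: 9

Derivation:
Step 0 (initial): 2 infected
Step 1: +6 new -> 8 infected
Step 2: +5 new -> 13 infected
Step 3: +5 new -> 18 infected
Step 4: +5 new -> 23 infected
Step 5: +4 new -> 27 infected
Step 6: +3 new -> 30 infected
Step 7: +2 new -> 32 infected
Step 8: +1 new -> 33 infected
Step 9: +0 new -> 33 infected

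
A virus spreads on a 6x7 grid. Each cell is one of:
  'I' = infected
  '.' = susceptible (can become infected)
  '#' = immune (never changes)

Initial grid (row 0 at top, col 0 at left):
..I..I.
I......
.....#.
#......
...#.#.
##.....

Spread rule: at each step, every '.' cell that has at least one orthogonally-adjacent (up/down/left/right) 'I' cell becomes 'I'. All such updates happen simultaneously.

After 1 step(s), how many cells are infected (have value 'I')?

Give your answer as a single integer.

Step 0 (initial): 3 infected
Step 1: +9 new -> 12 infected

Answer: 12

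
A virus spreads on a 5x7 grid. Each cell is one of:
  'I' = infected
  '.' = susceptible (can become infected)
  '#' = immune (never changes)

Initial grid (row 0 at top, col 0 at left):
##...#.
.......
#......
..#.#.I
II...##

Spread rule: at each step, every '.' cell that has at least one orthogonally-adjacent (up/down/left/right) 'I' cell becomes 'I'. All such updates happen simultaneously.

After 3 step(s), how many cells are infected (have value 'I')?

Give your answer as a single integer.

Answer: 19

Derivation:
Step 0 (initial): 3 infected
Step 1: +5 new -> 8 infected
Step 2: +4 new -> 12 infected
Step 3: +7 new -> 19 infected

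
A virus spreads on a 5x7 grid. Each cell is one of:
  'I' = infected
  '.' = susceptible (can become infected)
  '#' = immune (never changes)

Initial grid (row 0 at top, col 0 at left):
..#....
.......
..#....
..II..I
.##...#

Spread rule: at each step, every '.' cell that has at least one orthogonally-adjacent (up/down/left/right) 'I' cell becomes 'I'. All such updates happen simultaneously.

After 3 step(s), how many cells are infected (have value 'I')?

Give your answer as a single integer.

Answer: 25

Derivation:
Step 0 (initial): 3 infected
Step 1: +6 new -> 9 infected
Step 2: +8 new -> 17 infected
Step 3: +8 new -> 25 infected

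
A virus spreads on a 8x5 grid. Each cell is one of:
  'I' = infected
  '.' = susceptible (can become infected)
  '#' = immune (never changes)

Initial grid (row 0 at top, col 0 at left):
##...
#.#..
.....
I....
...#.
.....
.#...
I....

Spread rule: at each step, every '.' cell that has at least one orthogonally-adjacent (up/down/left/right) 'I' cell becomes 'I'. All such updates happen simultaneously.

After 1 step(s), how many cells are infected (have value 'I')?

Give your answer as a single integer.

Step 0 (initial): 2 infected
Step 1: +5 new -> 7 infected

Answer: 7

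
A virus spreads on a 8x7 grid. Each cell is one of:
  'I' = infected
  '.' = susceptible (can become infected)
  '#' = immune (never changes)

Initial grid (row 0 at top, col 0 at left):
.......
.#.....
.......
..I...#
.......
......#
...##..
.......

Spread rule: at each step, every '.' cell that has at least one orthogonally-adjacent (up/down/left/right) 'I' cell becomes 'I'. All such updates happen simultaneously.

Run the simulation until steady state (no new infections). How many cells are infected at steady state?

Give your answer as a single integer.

Answer: 51

Derivation:
Step 0 (initial): 1 infected
Step 1: +4 new -> 5 infected
Step 2: +8 new -> 13 infected
Step 3: +10 new -> 23 infected
Step 4: +10 new -> 33 infected
Step 5: +9 new -> 42 infected
Step 6: +5 new -> 47 infected
Step 7: +3 new -> 50 infected
Step 8: +1 new -> 51 infected
Step 9: +0 new -> 51 infected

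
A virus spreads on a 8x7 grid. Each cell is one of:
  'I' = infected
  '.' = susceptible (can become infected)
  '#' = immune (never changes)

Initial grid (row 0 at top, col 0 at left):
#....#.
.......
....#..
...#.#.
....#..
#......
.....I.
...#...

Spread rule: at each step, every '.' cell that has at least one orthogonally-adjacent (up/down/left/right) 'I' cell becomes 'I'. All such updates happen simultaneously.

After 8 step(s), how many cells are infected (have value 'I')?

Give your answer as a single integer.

Answer: 39

Derivation:
Step 0 (initial): 1 infected
Step 1: +4 new -> 5 infected
Step 2: +6 new -> 11 infected
Step 3: +3 new -> 14 infected
Step 4: +5 new -> 19 infected
Step 5: +5 new -> 24 infected
Step 6: +5 new -> 29 infected
Step 7: +5 new -> 34 infected
Step 8: +5 new -> 39 infected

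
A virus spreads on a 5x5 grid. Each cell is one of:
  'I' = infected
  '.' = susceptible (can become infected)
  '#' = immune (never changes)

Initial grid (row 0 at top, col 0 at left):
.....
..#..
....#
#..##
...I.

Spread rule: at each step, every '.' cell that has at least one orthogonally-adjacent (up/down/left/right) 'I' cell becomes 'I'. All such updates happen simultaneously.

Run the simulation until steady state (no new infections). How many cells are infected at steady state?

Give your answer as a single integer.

Answer: 20

Derivation:
Step 0 (initial): 1 infected
Step 1: +2 new -> 3 infected
Step 2: +2 new -> 5 infected
Step 3: +3 new -> 8 infected
Step 4: +2 new -> 10 infected
Step 5: +3 new -> 13 infected
Step 6: +4 new -> 17 infected
Step 7: +3 new -> 20 infected
Step 8: +0 new -> 20 infected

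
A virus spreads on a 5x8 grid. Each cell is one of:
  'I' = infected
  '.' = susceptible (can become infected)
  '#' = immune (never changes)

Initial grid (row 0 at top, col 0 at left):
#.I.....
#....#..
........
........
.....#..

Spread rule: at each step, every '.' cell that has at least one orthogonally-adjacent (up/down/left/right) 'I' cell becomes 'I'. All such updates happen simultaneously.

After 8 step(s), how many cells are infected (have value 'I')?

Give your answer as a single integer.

Answer: 35

Derivation:
Step 0 (initial): 1 infected
Step 1: +3 new -> 4 infected
Step 2: +4 new -> 8 infected
Step 3: +5 new -> 13 infected
Step 4: +6 new -> 19 infected
Step 5: +7 new -> 26 infected
Step 6: +5 new -> 31 infected
Step 7: +2 new -> 33 infected
Step 8: +2 new -> 35 infected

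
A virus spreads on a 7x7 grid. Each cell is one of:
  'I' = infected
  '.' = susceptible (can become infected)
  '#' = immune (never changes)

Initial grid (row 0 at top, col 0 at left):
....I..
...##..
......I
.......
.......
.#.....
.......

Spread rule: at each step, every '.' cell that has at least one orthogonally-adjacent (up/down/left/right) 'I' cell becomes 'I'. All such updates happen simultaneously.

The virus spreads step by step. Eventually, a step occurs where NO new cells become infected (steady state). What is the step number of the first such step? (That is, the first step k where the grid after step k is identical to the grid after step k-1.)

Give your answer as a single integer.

Step 0 (initial): 2 infected
Step 1: +5 new -> 7 infected
Step 2: +6 new -> 13 infected
Step 3: +6 new -> 19 infected
Step 4: +7 new -> 26 infected
Step 5: +6 new -> 32 infected
Step 6: +5 new -> 37 infected
Step 7: +4 new -> 41 infected
Step 8: +2 new -> 43 infected
Step 9: +2 new -> 45 infected
Step 10: +1 new -> 46 infected
Step 11: +0 new -> 46 infected

Answer: 11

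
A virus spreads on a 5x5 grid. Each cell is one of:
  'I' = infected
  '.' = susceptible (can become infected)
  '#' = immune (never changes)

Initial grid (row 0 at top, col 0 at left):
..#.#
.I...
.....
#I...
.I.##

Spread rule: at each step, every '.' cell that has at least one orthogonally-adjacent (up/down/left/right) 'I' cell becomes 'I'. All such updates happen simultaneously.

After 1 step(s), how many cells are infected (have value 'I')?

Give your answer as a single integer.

Step 0 (initial): 3 infected
Step 1: +7 new -> 10 infected

Answer: 10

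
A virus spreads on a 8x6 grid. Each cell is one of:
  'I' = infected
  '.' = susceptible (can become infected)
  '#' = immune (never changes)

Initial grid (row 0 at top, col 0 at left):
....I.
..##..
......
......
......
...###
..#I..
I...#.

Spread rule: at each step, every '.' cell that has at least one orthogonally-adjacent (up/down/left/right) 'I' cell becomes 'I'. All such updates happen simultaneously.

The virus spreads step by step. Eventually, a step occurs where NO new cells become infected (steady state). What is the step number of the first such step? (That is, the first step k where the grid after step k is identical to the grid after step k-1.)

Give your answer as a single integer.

Answer: 6

Derivation:
Step 0 (initial): 3 infected
Step 1: +7 new -> 10 infected
Step 2: +7 new -> 17 infected
Step 3: +7 new -> 24 infected
Step 4: +9 new -> 33 infected
Step 5: +8 new -> 41 infected
Step 6: +0 new -> 41 infected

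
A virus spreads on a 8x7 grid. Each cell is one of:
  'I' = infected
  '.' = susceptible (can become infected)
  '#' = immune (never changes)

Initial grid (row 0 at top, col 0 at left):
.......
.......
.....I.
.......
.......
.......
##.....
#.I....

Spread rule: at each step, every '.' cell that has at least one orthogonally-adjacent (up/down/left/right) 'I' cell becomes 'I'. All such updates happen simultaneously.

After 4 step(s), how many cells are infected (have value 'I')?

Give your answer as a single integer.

Step 0 (initial): 2 infected
Step 1: +7 new -> 9 infected
Step 2: +10 new -> 19 infected
Step 3: +13 new -> 32 infected
Step 4: +11 new -> 43 infected

Answer: 43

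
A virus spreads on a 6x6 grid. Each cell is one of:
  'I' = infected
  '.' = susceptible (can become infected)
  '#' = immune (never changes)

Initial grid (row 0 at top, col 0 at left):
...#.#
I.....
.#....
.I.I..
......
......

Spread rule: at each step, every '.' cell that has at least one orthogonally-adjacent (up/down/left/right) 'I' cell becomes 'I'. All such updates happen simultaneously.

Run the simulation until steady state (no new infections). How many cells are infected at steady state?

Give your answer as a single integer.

Step 0 (initial): 3 infected
Step 1: +9 new -> 12 infected
Step 2: +11 new -> 23 infected
Step 3: +7 new -> 30 infected
Step 4: +3 new -> 33 infected
Step 5: +0 new -> 33 infected

Answer: 33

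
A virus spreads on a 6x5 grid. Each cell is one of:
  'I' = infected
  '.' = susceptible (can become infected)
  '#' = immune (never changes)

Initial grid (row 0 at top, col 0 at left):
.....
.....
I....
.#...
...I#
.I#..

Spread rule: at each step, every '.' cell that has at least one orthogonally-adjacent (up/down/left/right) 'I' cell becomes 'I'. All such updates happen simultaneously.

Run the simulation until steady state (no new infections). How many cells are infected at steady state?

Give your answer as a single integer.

Step 0 (initial): 3 infected
Step 1: +8 new -> 11 infected
Step 2: +8 new -> 19 infected
Step 3: +4 new -> 23 infected
Step 4: +3 new -> 26 infected
Step 5: +1 new -> 27 infected
Step 6: +0 new -> 27 infected

Answer: 27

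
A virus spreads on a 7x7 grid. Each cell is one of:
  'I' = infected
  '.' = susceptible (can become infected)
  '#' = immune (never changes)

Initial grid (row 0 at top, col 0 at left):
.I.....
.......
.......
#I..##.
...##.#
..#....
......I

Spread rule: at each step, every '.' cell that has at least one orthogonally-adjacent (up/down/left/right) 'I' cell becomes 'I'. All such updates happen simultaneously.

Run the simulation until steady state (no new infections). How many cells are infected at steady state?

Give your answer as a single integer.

Answer: 42

Derivation:
Step 0 (initial): 3 infected
Step 1: +8 new -> 11 infected
Step 2: +11 new -> 22 infected
Step 3: +8 new -> 30 infected
Step 4: +6 new -> 36 infected
Step 5: +3 new -> 39 infected
Step 6: +2 new -> 41 infected
Step 7: +1 new -> 42 infected
Step 8: +0 new -> 42 infected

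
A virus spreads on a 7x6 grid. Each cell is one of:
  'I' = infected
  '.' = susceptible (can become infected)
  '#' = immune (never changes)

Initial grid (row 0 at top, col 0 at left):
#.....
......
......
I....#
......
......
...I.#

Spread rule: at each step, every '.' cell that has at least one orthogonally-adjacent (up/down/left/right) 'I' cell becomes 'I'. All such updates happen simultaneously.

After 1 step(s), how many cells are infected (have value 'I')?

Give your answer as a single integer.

Answer: 8

Derivation:
Step 0 (initial): 2 infected
Step 1: +6 new -> 8 infected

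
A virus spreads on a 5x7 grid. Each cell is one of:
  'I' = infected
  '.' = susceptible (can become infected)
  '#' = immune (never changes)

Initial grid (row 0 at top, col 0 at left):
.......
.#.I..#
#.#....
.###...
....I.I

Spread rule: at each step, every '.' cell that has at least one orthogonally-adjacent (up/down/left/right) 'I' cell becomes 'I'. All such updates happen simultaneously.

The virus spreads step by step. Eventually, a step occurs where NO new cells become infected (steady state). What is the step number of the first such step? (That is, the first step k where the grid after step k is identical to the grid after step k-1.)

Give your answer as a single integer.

Step 0 (initial): 3 infected
Step 1: +8 new -> 11 infected
Step 2: +7 new -> 18 infected
Step 3: +4 new -> 22 infected
Step 4: +3 new -> 25 infected
Step 5: +2 new -> 27 infected
Step 6: +0 new -> 27 infected

Answer: 6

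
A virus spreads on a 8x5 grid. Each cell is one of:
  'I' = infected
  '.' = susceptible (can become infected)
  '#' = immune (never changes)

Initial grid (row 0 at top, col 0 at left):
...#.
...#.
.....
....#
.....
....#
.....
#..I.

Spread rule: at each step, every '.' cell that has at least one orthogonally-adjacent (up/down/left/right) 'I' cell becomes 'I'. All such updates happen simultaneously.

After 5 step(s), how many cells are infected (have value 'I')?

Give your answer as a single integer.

Answer: 20

Derivation:
Step 0 (initial): 1 infected
Step 1: +3 new -> 4 infected
Step 2: +4 new -> 8 infected
Step 3: +3 new -> 11 infected
Step 4: +5 new -> 16 infected
Step 5: +4 new -> 20 infected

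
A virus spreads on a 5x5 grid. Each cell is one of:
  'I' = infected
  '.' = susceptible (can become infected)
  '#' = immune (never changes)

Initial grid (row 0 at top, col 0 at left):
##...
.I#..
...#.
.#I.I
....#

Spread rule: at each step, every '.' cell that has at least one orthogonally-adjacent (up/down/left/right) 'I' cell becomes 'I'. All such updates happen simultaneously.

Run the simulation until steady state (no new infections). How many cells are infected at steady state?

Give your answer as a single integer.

Answer: 19

Derivation:
Step 0 (initial): 3 infected
Step 1: +6 new -> 9 infected
Step 2: +4 new -> 13 infected
Step 3: +4 new -> 17 infected
Step 4: +1 new -> 18 infected
Step 5: +1 new -> 19 infected
Step 6: +0 new -> 19 infected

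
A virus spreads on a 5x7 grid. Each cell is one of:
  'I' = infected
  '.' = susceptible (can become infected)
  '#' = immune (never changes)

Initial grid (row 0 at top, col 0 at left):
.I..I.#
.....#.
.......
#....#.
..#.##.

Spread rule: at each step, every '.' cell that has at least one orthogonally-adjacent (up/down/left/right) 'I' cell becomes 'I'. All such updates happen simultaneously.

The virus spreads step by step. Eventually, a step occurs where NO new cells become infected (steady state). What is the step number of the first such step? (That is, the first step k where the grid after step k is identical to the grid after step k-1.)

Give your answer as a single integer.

Answer: 7

Derivation:
Step 0 (initial): 2 infected
Step 1: +6 new -> 8 infected
Step 2: +5 new -> 13 infected
Step 3: +6 new -> 19 infected
Step 4: +4 new -> 23 infected
Step 5: +4 new -> 27 infected
Step 6: +1 new -> 28 infected
Step 7: +0 new -> 28 infected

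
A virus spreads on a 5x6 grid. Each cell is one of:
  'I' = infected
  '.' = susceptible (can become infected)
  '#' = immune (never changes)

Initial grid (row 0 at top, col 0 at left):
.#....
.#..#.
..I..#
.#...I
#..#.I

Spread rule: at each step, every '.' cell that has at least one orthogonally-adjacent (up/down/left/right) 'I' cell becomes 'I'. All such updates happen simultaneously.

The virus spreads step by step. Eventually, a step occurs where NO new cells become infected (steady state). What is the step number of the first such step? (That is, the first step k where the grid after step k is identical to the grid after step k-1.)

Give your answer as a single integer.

Answer: 7

Derivation:
Step 0 (initial): 3 infected
Step 1: +6 new -> 9 infected
Step 2: +6 new -> 15 infected
Step 3: +4 new -> 19 infected
Step 4: +2 new -> 21 infected
Step 5: +1 new -> 22 infected
Step 6: +1 new -> 23 infected
Step 7: +0 new -> 23 infected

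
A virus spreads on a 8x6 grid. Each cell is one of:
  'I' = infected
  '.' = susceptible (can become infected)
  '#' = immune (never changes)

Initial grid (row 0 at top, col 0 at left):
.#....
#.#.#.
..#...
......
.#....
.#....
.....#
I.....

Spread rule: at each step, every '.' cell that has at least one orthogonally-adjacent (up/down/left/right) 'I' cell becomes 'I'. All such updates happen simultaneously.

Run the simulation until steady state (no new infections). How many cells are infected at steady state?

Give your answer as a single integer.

Answer: 39

Derivation:
Step 0 (initial): 1 infected
Step 1: +2 new -> 3 infected
Step 2: +3 new -> 6 infected
Step 3: +3 new -> 9 infected
Step 4: +4 new -> 13 infected
Step 5: +6 new -> 19 infected
Step 6: +4 new -> 23 infected
Step 7: +4 new -> 27 infected
Step 8: +3 new -> 30 infected
Step 9: +3 new -> 33 infected
Step 10: +2 new -> 35 infected
Step 11: +3 new -> 38 infected
Step 12: +1 new -> 39 infected
Step 13: +0 new -> 39 infected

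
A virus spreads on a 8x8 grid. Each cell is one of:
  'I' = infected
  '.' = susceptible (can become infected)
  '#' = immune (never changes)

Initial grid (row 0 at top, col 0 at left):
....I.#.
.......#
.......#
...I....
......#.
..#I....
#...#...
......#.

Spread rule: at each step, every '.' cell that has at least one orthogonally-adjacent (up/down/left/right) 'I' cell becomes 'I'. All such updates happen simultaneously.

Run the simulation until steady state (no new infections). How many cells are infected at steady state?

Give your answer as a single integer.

Step 0 (initial): 3 infected
Step 1: +9 new -> 12 infected
Step 2: +12 new -> 24 infected
Step 3: +14 new -> 38 infected
Step 4: +11 new -> 49 infected
Step 5: +5 new -> 54 infected
Step 6: +1 new -> 55 infected
Step 7: +0 new -> 55 infected

Answer: 55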